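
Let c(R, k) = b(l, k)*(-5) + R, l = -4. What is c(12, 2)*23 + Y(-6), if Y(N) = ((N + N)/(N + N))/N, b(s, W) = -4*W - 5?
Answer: 10625/6 ≈ 1770.8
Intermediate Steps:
b(s, W) = -5 - 4*W
c(R, k) = 25 + R + 20*k (c(R, k) = (-5 - 4*k)*(-5) + R = (25 + 20*k) + R = 25 + R + 20*k)
Y(N) = 1/N (Y(N) = ((2*N)/((2*N)))/N = ((2*N)*(1/(2*N)))/N = 1/N)
c(12, 2)*23 + Y(-6) = (25 + 12 + 20*2)*23 + 1/(-6) = (25 + 12 + 40)*23 - ⅙ = 77*23 - ⅙ = 1771 - ⅙ = 10625/6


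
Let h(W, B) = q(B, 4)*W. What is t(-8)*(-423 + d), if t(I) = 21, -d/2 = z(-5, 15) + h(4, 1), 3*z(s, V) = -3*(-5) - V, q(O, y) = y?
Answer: -9555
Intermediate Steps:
h(W, B) = 4*W
z(s, V) = 5 - V/3 (z(s, V) = (-3*(-5) - V)/3 = (15 - V)/3 = 5 - V/3)
d = -32 (d = -2*((5 - ⅓*15) + 4*4) = -2*((5 - 5) + 16) = -2*(0 + 16) = -2*16 = -32)
t(-8)*(-423 + d) = 21*(-423 - 32) = 21*(-455) = -9555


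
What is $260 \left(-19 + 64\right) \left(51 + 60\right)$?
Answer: $1298700$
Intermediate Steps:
$260 \left(-19 + 64\right) \left(51 + 60\right) = 260 \cdot 45 \cdot 111 = 260 \cdot 4995 = 1298700$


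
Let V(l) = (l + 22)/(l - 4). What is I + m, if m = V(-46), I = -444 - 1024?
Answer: -36688/25 ≈ -1467.5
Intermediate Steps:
V(l) = (22 + l)/(-4 + l)
I = -1468
m = 12/25 (m = (22 - 46)/(-4 - 46) = -24/(-50) = -1/50*(-24) = 12/25 ≈ 0.48000)
I + m = -1468 + 12/25 = -36688/25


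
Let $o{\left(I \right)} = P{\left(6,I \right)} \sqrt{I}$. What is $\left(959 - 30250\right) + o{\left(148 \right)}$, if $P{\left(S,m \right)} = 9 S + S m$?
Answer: $-29291 + 1884 \sqrt{37} \approx -17831.0$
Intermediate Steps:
$o{\left(I \right)} = \sqrt{I} \left(54 + 6 I\right)$ ($o{\left(I \right)} = 6 \left(9 + I\right) \sqrt{I} = \left(54 + 6 I\right) \sqrt{I} = \sqrt{I} \left(54 + 6 I\right)$)
$\left(959 - 30250\right) + o{\left(148 \right)} = \left(959 - 30250\right) + 6 \sqrt{148} \left(9 + 148\right) = -29291 + 6 \cdot 2 \sqrt{37} \cdot 157 = -29291 + 1884 \sqrt{37}$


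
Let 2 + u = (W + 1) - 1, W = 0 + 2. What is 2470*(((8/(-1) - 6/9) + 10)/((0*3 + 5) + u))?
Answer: 1976/3 ≈ 658.67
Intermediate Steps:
W = 2
u = 0 (u = -2 + ((2 + 1) - 1) = -2 + (3 - 1) = -2 + 2 = 0)
2470*(((8/(-1) - 6/9) + 10)/((0*3 + 5) + u)) = 2470*(((8/(-1) - 6/9) + 10)/((0*3 + 5) + 0)) = 2470*(((8*(-1) - 6*⅑) + 10)/((0 + 5) + 0)) = 2470*(((-8 - ⅔) + 10)/(5 + 0)) = 2470*((-26/3 + 10)/5) = 2470*((4/3)*(⅕)) = 2470*(4/15) = 1976/3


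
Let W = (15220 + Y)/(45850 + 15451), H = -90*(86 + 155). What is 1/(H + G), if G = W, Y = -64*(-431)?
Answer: -61301/1329575886 ≈ -4.6106e-5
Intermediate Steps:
Y = 27584
H = -21690 (H = -90*241 = -21690)
W = 42804/61301 (W = (15220 + 27584)/(45850 + 15451) = 42804/61301 ≈ 0.69826)
G = 42804/61301 ≈ 0.69826
1/(H + G) = 1/(-21690 + 42804/61301) = 1/(-1329575886/61301) = -61301/1329575886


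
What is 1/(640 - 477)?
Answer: 1/163 ≈ 0.0061350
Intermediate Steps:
1/(640 - 477) = 1/163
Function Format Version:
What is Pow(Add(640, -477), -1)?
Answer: Rational(1, 163) ≈ 0.0061350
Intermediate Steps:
Pow(Add(640, -477), -1) = Pow(163, -1) = Rational(1, 163)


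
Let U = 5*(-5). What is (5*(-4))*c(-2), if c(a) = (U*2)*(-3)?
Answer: -3000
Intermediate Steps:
U = -25
c(a) = 150 (c(a) = -25*2*(-3) = -50*(-3) = 150)
(5*(-4))*c(-2) = (5*(-4))*150 = -20*150 = -3000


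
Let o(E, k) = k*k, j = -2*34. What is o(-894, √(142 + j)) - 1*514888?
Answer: -514814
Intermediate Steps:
j = -68
o(E, k) = k²
o(-894, √(142 + j)) - 1*514888 = (√(142 - 68))² - 1*514888 = (√74)² - 514888 = 74 - 514888 = -514814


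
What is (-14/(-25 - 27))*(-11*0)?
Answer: 0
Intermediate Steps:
(-14/(-25 - 27))*(-11*0) = (-14/(-52))*0 = -1/52*(-14)*0 = (7/26)*0 = 0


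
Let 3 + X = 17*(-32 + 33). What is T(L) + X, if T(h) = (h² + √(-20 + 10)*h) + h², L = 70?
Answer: 9814 + 70*I*√10 ≈ 9814.0 + 221.36*I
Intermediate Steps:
X = 14 (X = -3 + 17*(-32 + 33) = -3 + 17*1 = -3 + 17 = 14)
T(h) = 2*h² + I*h*√10 (T(h) = (h² + √(-10)*h) + h² = (h² + (I*√10)*h) + h² = (h² + I*h*√10) + h² = 2*h² + I*h*√10)
T(L) + X = 70*(2*70 + I*√10) + 14 = 70*(140 + I*√10) + 14 = (9800 + 70*I*√10) + 14 = 9814 + 70*I*√10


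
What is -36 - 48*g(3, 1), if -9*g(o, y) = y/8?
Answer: -106/3 ≈ -35.333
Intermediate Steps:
g(o, y) = -y/72 (g(o, y) = -y/(9*8) = -y/72)
-36 - 48*g(3, 1) = -36 - (-2)/3 = -36 - 48*(-1/72) = -36 + 2/3 = -106/3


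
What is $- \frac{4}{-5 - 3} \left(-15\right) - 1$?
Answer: $- \frac{17}{2} \approx -8.5$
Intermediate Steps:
$- \frac{4}{-5 - 3} \left(-15\right) - 1 = - \frac{4}{-8} \left(-15\right) - 1 = \left(-4\right) \left(- \frac{1}{8}\right) \left(-15\right) - 1 = \frac{1}{2} \left(-15\right) - 1 = - \frac{15}{2} - 1 = - \frac{17}{2}$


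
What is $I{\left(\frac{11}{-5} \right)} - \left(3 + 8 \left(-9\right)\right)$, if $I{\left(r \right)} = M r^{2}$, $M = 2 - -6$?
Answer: $\frac{2693}{25} \approx 107.72$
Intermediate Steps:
$M = 8$ ($M = 2 + 6 = 8$)
$I{\left(r \right)} = 8 r^{2}$
$I{\left(\frac{11}{-5} \right)} - \left(3 + 8 \left(-9\right)\right) = 8 \left(\frac{11}{-5}\right)^{2} - \left(3 + 8 \left(-9\right)\right) = 8 \left(11 \left(- \frac{1}{5}\right)\right)^{2} - \left(3 - 72\right) = 8 \left(- \frac{11}{5}\right)^{2} - -69 = 8 \cdot \frac{121}{25} + 69 = \frac{968}{25} + 69 = \frac{2693}{25}$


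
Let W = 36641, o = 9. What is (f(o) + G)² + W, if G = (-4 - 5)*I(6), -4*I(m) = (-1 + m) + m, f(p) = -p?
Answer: 590225/16 ≈ 36889.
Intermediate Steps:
I(m) = ¼ - m/2 (I(m) = -((-1 + m) + m)/4 = -(-1 + 2*m)/4 = ¼ - m/2)
G = 99/4 (G = (-4 - 5)*(¼ - ½*6) = -9*(¼ - 3) = -9*(-11/4) = 99/4 ≈ 24.750)
(f(o) + G)² + W = (-1*9 + 99/4)² + 36641 = (-9 + 99/4)² + 36641 = (63/4)² + 36641 = 3969/16 + 36641 = 590225/16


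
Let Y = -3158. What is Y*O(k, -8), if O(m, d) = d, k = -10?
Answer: 25264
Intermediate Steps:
Y*O(k, -8) = -3158*(-8) = 25264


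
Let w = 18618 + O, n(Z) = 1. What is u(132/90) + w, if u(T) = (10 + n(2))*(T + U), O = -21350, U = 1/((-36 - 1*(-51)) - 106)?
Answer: -3707323/1365 ≈ -2716.0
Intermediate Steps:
U = -1/91 (U = 1/((-36 + 51) - 106) = 1/(15 - 106) = 1/(-91) = -1/91 ≈ -0.010989)
u(T) = -11/91 + 11*T (u(T) = (10 + 1)*(T - 1/91) = 11*(-1/91 + T) = -11/91 + 11*T)
w = -2732 (w = 18618 - 21350 = -2732)
u(132/90) + w = (-11/91 + 11*(132/90)) - 2732 = (-11/91 + 11*(132*(1/90))) - 2732 = (-11/91 + 11*(22/15)) - 2732 = (-11/91 + 242/15) - 2732 = 21857/1365 - 2732 = -3707323/1365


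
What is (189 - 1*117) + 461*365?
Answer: 168337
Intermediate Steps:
(189 - 1*117) + 461*365 = (189 - 117) + 168265 = 72 + 168265 = 168337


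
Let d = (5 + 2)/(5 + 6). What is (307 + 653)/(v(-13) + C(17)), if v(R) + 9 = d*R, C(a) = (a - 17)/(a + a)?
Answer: -1056/19 ≈ -55.579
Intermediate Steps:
d = 7/11 ≈ 0.63636
C(a) = (-17 + a)/(2*a) (C(a) = (-17 + a)/((2*a)) = (-17 + a)*(1/(2*a)) = (-17 + a)/(2*a))
v(R) = -9 + 7*R/11
(307 + 653)/(v(-13) + C(17)) = (307 + 653)/((-9 + (7/11)*(-13)) + (½)*(-17 + 17)/17) = 960/((-9 - 91/11) + (½)*(1/17)*0) = 960/(-190/11 + 0) = 960/(-190/11) = 960*(-11/190) = -1056/19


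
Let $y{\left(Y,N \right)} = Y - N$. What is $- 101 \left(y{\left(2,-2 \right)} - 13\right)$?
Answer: $909$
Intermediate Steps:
$- 101 \left(y{\left(2,-2 \right)} - 13\right) = - 101 \left(\left(2 - -2\right) - 13\right) = - 101 \left(\left(2 + 2\right) - 13\right) = - 101 \left(4 - 13\right) = \left(-101\right) \left(-9\right) = 909$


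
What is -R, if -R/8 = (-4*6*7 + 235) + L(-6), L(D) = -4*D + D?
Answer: 680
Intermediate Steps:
L(D) = -3*D
R = -680 (R = -8*((-4*6*7 + 235) - 3*(-6)) = -8*((-24*7 + 235) + 18) = -8*((-168 + 235) + 18) = -8*(67 + 18) = -8*85 = -680)
-R = -1*(-680) = 680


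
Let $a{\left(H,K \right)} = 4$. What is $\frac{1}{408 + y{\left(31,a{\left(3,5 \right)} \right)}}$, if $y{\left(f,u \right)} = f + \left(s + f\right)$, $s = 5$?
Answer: $\frac{1}{475} \approx 0.0021053$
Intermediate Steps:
$y{\left(f,u \right)} = 5 + 2 f$ ($y{\left(f,u \right)} = f + \left(5 + f\right) = 5 + 2 f$)
$\frac{1}{408 + y{\left(31,a{\left(3,5 \right)} \right)}} = \frac{1}{408 + \left(5 + 2 \cdot 31\right)} = \frac{1}{408 + \left(5 + 62\right)} = \frac{1}{408 + 67} = \frac{1}{475}$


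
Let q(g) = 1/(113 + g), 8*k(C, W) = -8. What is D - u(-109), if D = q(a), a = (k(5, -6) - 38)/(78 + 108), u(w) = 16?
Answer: -111826/6993 ≈ -15.991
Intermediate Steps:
k(C, W) = -1 (k(C, W) = (1/8)*(-8) = -1)
a = -13/62 (a = (-1 - 38)/(78 + 108) = -39/186 = -39*1/186 = -13/62 ≈ -0.20968)
D = 62/6993 (D = 1/(113 - 13/62) = 1/(6993/62) = 62/6993 ≈ 0.0088660)
D - u(-109) = 62/6993 - 1*16 = 62/6993 - 16 = -111826/6993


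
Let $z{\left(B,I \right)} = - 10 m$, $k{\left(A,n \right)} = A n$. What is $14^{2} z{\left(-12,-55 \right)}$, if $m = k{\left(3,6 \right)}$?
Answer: $-35280$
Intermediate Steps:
$m = 18$ ($m = 3 \cdot 6 = 18$)
$z{\left(B,I \right)} = -180$ ($z{\left(B,I \right)} = \left(-10\right) 18 = -180$)
$14^{2} z{\left(-12,-55 \right)} = 14^{2} \left(-180\right) = 196 \left(-180\right) = -35280$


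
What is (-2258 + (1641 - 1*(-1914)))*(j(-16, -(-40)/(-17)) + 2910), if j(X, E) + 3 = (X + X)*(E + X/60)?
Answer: 989171317/255 ≈ 3.8791e+6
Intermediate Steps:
j(X, E) = -3 + 2*X*(E + X/60) (j(X, E) = -3 + (X + X)*(E + X/60) = -3 + (2*X)*(E + X*(1/60)) = -3 + (2*X)*(E + X/60) = -3 + 2*X*(E + X/60))
(-2258 + (1641 - 1*(-1914)))*(j(-16, -(-40)/(-17)) + 2910) = (-2258 + (1641 - 1*(-1914)))*((-3 + (1/30)*(-16)² + 2*(-(-40)/(-17))*(-16)) + 2910) = (-2258 + (1641 + 1914))*((-3 + (1/30)*256 + 2*(-(-40)*(-1)/17)*(-16)) + 2910) = (-2258 + 3555)*((-3 + 128/15 + 2*(-5*8/17)*(-16)) + 2910) = 1297*((-3 + 128/15 + 2*(-40/17)*(-16)) + 2910) = 1297*((-3 + 128/15 + 1280/17) + 2910) = 1297*(20611/255 + 2910) = 1297*(762661/255) = 989171317/255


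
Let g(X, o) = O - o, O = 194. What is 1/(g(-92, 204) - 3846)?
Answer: -1/3856 ≈ -0.00025934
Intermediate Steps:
g(X, o) = 194 - o
1/(g(-92, 204) - 3846) = 1/((194 - 1*204) - 3846) = 1/((194 - 204) - 3846) = 1/(-10 - 3846) = 1/(-3856) = -1/3856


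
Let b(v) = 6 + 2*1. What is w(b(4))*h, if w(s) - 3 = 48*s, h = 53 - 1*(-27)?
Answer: 30960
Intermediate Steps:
b(v) = 8 (b(v) = 6 + 2 = 8)
h = 80 (h = 53 + 27 = 80)
w(s) = 3 + 48*s
w(b(4))*h = (3 + 48*8)*80 = (3 + 384)*80 = 387*80 = 30960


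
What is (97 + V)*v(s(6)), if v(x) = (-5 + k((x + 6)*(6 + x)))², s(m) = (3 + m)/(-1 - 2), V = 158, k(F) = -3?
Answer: 16320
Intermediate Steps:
s(m) = -1 - m/3 (s(m) = (3 + m)/(-3) = (3 + m)*(-⅓) = -1 - m/3)
v(x) = 64 (v(x) = (-5 - 3)² = (-8)² = 64)
(97 + V)*v(s(6)) = (97 + 158)*64 = 255*64 = 16320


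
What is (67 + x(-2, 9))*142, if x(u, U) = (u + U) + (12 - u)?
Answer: 12496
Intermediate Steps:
x(u, U) = 12 + U (x(u, U) = (U + u) + (12 - u) = 12 + U)
(67 + x(-2, 9))*142 = (67 + (12 + 9))*142 = (67 + 21)*142 = 88*142 = 12496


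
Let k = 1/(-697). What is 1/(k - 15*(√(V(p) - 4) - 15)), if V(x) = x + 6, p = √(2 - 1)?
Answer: 109306328/24265845901 + 7287135*√3/24265845901 ≈ 0.0050247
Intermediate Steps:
p = 1 (p = √1 = 1)
V(x) = 6 + x
k = -1/697 ≈ -0.0014347
1/(k - 15*(√(V(p) - 4) - 15)) = 1/(-1/697 - 15*(√((6 + 1) - 4) - 15)) = 1/(-1/697 - 15*(√(7 - 4) - 15)) = 1/(-1/697 - 15*(√3 - 15)) = 1/(-1/697 - 15*(-15 + √3)) = 1/(-1/697 + (225 - 15*√3)) = 1/(156824/697 - 15*√3)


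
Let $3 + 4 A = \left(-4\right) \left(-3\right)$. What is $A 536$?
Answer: $1206$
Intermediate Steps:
$A = \frac{9}{4}$ ($A = - \frac{3}{4} + \frac{\left(-4\right) \left(-3\right)}{4} = - \frac{3}{4} + \frac{1}{4} \cdot 12 = - \frac{3}{4} + 3 = \frac{9}{4} \approx 2.25$)
$A 536 = \frac{9}{4} \cdot 536 = 1206$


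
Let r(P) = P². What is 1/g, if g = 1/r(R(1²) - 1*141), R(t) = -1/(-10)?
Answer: 1985281/100 ≈ 19853.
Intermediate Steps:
R(t) = ⅒ (R(t) = -1*(-⅒) = ⅒)
g = 100/1985281 (g = 1/((⅒ - 1*141)²) = 1/((⅒ - 141)²) = 1/((-1409/10)²) = 1/(1985281/100) = 100/1985281 ≈ 5.0371e-5)
1/g = 1/(100/1985281) = 1985281/100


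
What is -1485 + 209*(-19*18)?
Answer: -72963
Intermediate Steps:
-1485 + 209*(-19*18) = -1485 + 209*(-342) = -1485 - 71478 = -72963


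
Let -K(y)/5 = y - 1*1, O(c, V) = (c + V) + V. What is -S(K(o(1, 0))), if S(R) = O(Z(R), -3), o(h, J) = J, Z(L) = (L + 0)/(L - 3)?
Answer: 7/2 ≈ 3.5000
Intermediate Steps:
Z(L) = L/(-3 + L)
O(c, V) = c + 2*V (O(c, V) = (V + c) + V = c + 2*V)
K(y) = 5 - 5*y (K(y) = -5*(y - 1*1) = -5*(y - 1) = -5*(-1 + y) = 5 - 5*y)
S(R) = -6 + R/(-3 + R) (S(R) = R/(-3 + R) + 2*(-3) = R/(-3 + R) - 6 = -6 + R/(-3 + R))
-S(K(o(1, 0))) = -(18 - 5*(5 - 5*0))/(-3 + (5 - 5*0)) = -(18 - 5*(5 + 0))/(-3 + (5 + 0)) = -(18 - 5*5)/(-3 + 5) = -(18 - 25)/2 = -(-7)/2 = -1*(-7/2) = 7/2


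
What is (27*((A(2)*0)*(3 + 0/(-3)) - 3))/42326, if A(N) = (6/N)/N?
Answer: -81/42326 ≈ -0.0019137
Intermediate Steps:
A(N) = 6/N²
(27*((A(2)*0)*(3 + 0/(-3)) - 3))/42326 = (27*(((6/2²)*0)*(3 + 0/(-3)) - 3))/42326 = (27*(((6*(¼))*0)*(3 + 0*(-⅓)) - 3))*(1/42326) = (27*(((3/2)*0)*(3 + 0) - 3))*(1/42326) = (27*(0*3 - 3))*(1/42326) = (27*(0 - 3))*(1/42326) = (27*(-3))*(1/42326) = -81*1/42326 = -81/42326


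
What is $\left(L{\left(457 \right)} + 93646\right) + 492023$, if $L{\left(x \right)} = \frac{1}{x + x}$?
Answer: $\frac{535301467}{914} \approx 5.8567 \cdot 10^{5}$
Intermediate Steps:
$L{\left(x \right)} = \frac{1}{2 x}$
$\left(L{\left(457 \right)} + 93646\right) + 492023 = \left(\frac{1}{2 \cdot 457} + 93646\right) + 492023 = \left(\frac{1}{2} \cdot \frac{1}{457} + 93646\right) + 492023 = \left(\frac{1}{914} + 93646\right) + 492023 = \frac{85592445}{914} + 492023 = \frac{535301467}{914}$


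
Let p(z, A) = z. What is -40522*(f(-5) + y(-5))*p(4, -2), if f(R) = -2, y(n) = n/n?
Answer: 162088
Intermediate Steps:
y(n) = 1
-40522*(f(-5) + y(-5))*p(4, -2) = -40522*(-2 + 1)*4 = -(-40522)*4 = -40522*(-4) = 162088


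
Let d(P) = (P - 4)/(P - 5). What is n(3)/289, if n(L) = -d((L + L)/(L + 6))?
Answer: -10/3757 ≈ -0.0026617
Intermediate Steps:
d(P) = (-4 + P)/(-5 + P)
n(L) = -(-4 + 2*L/(6 + L))/(-5 + 2*L/(6 + L)) (n(L) = -(-4 + (L + L)/(L + 6))/(-5 + (L + L)/(L + 6)) = -(-4 + (2*L)/(6 + L))/(-5 + (2*L)/(6 + L)) = -(-4 + 2*L/(6 + L))/(-5 + 2*L/(6 + L)))
n(3)/289 = (2*(12 + 3)/(3*(-10 - 1*3)))/289 = ((⅔)*15/(-10 - 3))*(1/289) = ((⅔)*15/(-13))*(1/289) = ((⅔)*(-1/13)*15)*(1/289) = -10/13*1/289 = -10/3757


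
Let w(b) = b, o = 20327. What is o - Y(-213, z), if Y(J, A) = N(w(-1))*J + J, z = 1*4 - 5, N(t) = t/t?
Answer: 20753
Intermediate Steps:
N(t) = 1
z = -1 (z = 4 - 5 = -1)
Y(J, A) = 2*J (Y(J, A) = 1*J + J = J + J = 2*J)
o - Y(-213, z) = 20327 - 2*(-213) = 20327 - 1*(-426) = 20327 + 426 = 20753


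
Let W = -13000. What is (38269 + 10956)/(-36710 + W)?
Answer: -9845/9942 ≈ -0.99024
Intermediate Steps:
(38269 + 10956)/(-36710 + W) = (38269 + 10956)/(-36710 - 13000) = 49225/(-49710) = 49225*(-1/49710) = -9845/9942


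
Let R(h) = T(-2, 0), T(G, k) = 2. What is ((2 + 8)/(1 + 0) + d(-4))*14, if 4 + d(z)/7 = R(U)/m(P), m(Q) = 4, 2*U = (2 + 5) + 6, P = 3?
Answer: -203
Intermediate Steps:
U = 13/2 (U = ((2 + 5) + 6)/2 = (7 + 6)/2 = (1/2)*13 = 13/2 ≈ 6.5000)
R(h) = 2
d(z) = -49/2 (d(z) = -28 + 7*(2/4) = -28 + 7*(2*(1/4)) = -28 + 7*(1/2) = -28 + 7/2 = -49/2)
((2 + 8)/(1 + 0) + d(-4))*14 = ((2 + 8)/(1 + 0) - 49/2)*14 = (10/1 - 49/2)*14 = (10*1 - 49/2)*14 = (10 - 49/2)*14 = -29/2*14 = -203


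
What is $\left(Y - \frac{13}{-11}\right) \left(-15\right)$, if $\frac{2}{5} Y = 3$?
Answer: $- \frac{2865}{22} \approx -130.23$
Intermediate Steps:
$Y = \frac{15}{2}$ ($Y = \frac{5}{2} \cdot 3 = \frac{15}{2} \approx 7.5$)
$\left(Y - \frac{13}{-11}\right) \left(-15\right) = \left(\frac{15}{2} - \frac{13}{-11}\right) \left(-15\right) = \left(\frac{15}{2} - - \frac{13}{11}\right) \left(-15\right) = \left(\frac{15}{2} + \frac{13}{11}\right) \left(-15\right) = \frac{191}{22} \left(-15\right) = - \frac{2865}{22}$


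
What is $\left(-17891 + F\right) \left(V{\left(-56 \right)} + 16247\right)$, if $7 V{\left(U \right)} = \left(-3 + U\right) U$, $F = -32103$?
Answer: $-835849686$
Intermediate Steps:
$V{\left(U \right)} = \frac{U \left(-3 + U\right)}{7}$ ($V{\left(U \right)} = \frac{\left(-3 + U\right) U}{7} = \frac{U \left(-3 + U\right)}{7}$)
$\left(-17891 + F\right) \left(V{\left(-56 \right)} + 16247\right) = \left(-17891 - 32103\right) \left(\frac{1}{7} \left(-56\right) \left(-3 - 56\right) + 16247\right) = - 49994 \left(\frac{1}{7} \left(-56\right) \left(-59\right) + 16247\right) = - 49994 \left(472 + 16247\right) = \left(-49994\right) 16719 = -835849686$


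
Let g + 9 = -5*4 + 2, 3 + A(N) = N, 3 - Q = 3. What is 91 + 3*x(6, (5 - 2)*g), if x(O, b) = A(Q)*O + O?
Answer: 55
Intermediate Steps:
Q = 0 (Q = 3 - 1*3 = 3 - 3 = 0)
A(N) = -3 + N
g = -27 (g = -9 + (-5*4 + 2) = -9 + (-20 + 2) = -9 - 18 = -27)
x(O, b) = -2*O (x(O, b) = (-3 + 0)*O + O = -3*O + O = -2*O)
91 + 3*x(6, (5 - 2)*g) = 91 + 3*(-2*6) = 91 + 3*(-12) = 91 - 36 = 55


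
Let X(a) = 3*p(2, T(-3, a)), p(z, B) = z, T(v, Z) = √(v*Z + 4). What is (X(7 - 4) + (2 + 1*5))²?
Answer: 169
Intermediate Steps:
T(v, Z) = √(4 + Z*v) (T(v, Z) = √(Z*v + 4) = √(4 + Z*v))
X(a) = 6 (X(a) = 3*2 = 6)
(X(7 - 4) + (2 + 1*5))² = (6 + (2 + 1*5))² = (6 + (2 + 5))² = (6 + 7)² = 13² = 169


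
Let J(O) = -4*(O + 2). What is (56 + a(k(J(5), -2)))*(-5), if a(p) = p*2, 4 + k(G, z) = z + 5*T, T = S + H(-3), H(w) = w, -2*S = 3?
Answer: 5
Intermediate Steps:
S = -3/2 (S = -½*3 = -3/2 ≈ -1.5000)
T = -9/2 (T = -3/2 - 3 = -9/2 ≈ -4.5000)
J(O) = -8 - 4*O (J(O) = -4*(2 + O) = -8 - 4*O)
k(G, z) = -53/2 + z (k(G, z) = -4 + (z + 5*(-9/2)) = -4 + (z - 45/2) = -4 + (-45/2 + z) = -53/2 + z)
a(p) = 2*p
(56 + a(k(J(5), -2)))*(-5) = (56 + 2*(-53/2 - 2))*(-5) = (56 + 2*(-57/2))*(-5) = (56 - 57)*(-5) = -1*(-5) = 5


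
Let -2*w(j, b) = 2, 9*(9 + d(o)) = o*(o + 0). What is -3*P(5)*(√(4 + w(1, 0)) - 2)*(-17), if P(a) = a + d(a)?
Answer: 374/3 - 187*√3/3 ≈ 16.702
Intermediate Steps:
d(o) = -9 + o²/9 (d(o) = -9 + (o*(o + 0))/9 = -9 + (o*o)/9 = -9 + o²/9)
w(j, b) = -1 (w(j, b) = -½*2 = -1)
P(a) = -9 + a + a²/9 (P(a) = a + (-9 + a²/9) = -9 + a + a²/9)
-3*P(5)*(√(4 + w(1, 0)) - 2)*(-17) = -3*(-9 + 5 + (⅑)*5²)*(√(4 - 1) - 2)*(-17) = -3*(-9 + 5 + (⅑)*25)*(√3 - 2)*(-17) = -3*(-9 + 5 + 25/9)*(-2 + √3)*(-17) = -(-11)*(-2 + √3)/3*(-17) = -3*(22/9 - 11*√3/9)*(-17) = (-22/3 + 11*√3/3)*(-17) = 374/3 - 187*√3/3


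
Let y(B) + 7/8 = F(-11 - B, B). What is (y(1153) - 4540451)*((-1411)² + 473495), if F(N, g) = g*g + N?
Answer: -7916214018060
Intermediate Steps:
F(N, g) = N + g² (F(N, g) = g² + N = N + g²)
y(B) = -95/8 + B² - B (y(B) = -7/8 + ((-11 - B) + B²) = -7/8 + (-11 + B² - B) = -95/8 + B² - B)
(y(1153) - 4540451)*((-1411)² + 473495) = ((-95/8 + 1153² - 1*1153) - 4540451)*((-1411)² + 473495) = ((-95/8 + 1329409 - 1153) - 4540451)*(1990921 + 473495) = (10625953/8 - 4540451)*2464416 = -25697655/8*2464416 = -7916214018060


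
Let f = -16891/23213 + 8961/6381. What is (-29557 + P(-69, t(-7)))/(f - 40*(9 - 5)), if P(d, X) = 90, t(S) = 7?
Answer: 1454905160817/7866438086 ≈ 184.95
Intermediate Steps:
f = 33410074/49374051 (f = -16891*1/23213 + 8961*(1/6381) = -16891/23213 + 2987/2127 = 33410074/49374051 ≈ 0.67667)
(-29557 + P(-69, t(-7)))/(f - 40*(9 - 5)) = (-29557 + 90)/(33410074/49374051 - 40*(9 - 5)) = -29467/(33410074/49374051 - 40*4) = -29467/(33410074/49374051 - 160) = -29467/(-7866438086/49374051) = -29467*(-49374051/7866438086) = 1454905160817/7866438086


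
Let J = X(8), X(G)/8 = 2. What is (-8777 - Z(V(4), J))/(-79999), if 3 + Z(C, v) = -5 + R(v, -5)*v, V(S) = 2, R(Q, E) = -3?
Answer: 8721/79999 ≈ 0.10901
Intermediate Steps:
X(G) = 16 (X(G) = 8*2 = 16)
J = 16
Z(C, v) = -8 - 3*v (Z(C, v) = -3 + (-5 - 3*v) = -8 - 3*v)
(-8777 - Z(V(4), J))/(-79999) = (-8777 - (-8 - 3*16))/(-79999) = (-8777 - (-8 - 48))*(-1/79999) = (-8777 - 1*(-56))*(-1/79999) = (-8777 + 56)*(-1/79999) = -8721*(-1/79999) = 8721/79999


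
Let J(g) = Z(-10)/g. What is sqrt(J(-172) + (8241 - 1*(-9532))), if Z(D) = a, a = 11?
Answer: sqrt(131448635)/86 ≈ 133.32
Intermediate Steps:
Z(D) = 11
J(g) = 11/g
sqrt(J(-172) + (8241 - 1*(-9532))) = sqrt(11/(-172) + (8241 - 1*(-9532))) = sqrt(11*(-1/172) + (8241 + 9532)) = sqrt(-11/172 + 17773) = sqrt(3056945/172) = sqrt(131448635)/86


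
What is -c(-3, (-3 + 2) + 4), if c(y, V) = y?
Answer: 3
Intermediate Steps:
-c(-3, (-3 + 2) + 4) = -1*(-3) = 3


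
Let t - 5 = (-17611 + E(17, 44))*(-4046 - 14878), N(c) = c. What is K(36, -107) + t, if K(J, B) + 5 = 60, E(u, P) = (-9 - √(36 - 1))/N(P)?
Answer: 3666019443/11 + 4731*√35/11 ≈ 3.3328e+8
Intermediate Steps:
E(u, P) = (-9 - √35)/P (E(u, P) = (-9 - √(36 - 1))/P = (-9 - √35)/P)
K(J, B) = 55 (K(J, B) = -5 + 60 = 55)
t = 3666018838/11 + 4731*√35/11 (t = 5 + (-17611 + (-9 - √35)/44)*(-4046 - 14878) = 5 + (-17611 + (-9 - √35)/44)*(-18924) = 5 + (-17611 + (-9/44 - √35/44))*(-18924) = 5 + (-774893/44 - √35/44)*(-18924) = 5 + (3666018783/11 + 4731*√35/11) = 3666018838/11 + 4731*√35/11 ≈ 3.3328e+8)
K(36, -107) + t = 55 + (3666018838/11 + 4731*√35/11) = 3666019443/11 + 4731*√35/11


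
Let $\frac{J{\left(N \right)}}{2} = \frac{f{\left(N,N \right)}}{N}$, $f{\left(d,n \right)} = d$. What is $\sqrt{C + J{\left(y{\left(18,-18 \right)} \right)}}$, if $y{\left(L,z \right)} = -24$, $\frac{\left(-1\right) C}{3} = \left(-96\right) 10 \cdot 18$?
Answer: $161 \sqrt{2} \approx 227.69$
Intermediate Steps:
$C = 51840$ ($C = - 3 \left(-96\right) 10 \cdot 18 = - 3 \left(\left(-960\right) 18\right) = \left(-3\right) \left(-17280\right) = 51840$)
$J{\left(N \right)} = 2$ ($J{\left(N \right)} = 2 \frac{N}{N} = 2 \cdot 1 = 2$)
$\sqrt{C + J{\left(y{\left(18,-18 \right)} \right)}} = \sqrt{51840 + 2} = \sqrt{51842} = 161 \sqrt{2}$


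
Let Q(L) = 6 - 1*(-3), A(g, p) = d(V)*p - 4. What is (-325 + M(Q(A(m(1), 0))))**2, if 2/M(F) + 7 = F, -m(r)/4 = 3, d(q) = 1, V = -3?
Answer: 104976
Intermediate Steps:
m(r) = -12 (m(r) = -4*3 = -12)
A(g, p) = -4 + p (A(g, p) = 1*p - 4 = p - 4 = -4 + p)
Q(L) = 9 (Q(L) = 6 + 3 = 9)
M(F) = 2/(-7 + F)
(-325 + M(Q(A(m(1), 0))))**2 = (-325 + 2/(-7 + 9))**2 = (-325 + 2/2)**2 = (-325 + 2*(1/2))**2 = (-325 + 1)**2 = (-324)**2 = 104976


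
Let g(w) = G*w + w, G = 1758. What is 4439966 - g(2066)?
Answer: 805872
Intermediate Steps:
g(w) = 1759*w (g(w) = 1758*w + w = 1759*w)
4439966 - g(2066) = 4439966 - 1759*2066 = 4439966 - 1*3634094 = 4439966 - 3634094 = 805872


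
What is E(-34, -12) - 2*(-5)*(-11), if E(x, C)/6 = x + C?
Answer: -386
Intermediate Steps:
E(x, C) = 6*C + 6*x (E(x, C) = 6*(x + C) = 6*(C + x) = 6*C + 6*x)
E(-34, -12) - 2*(-5)*(-11) = (6*(-12) + 6*(-34)) - 2*(-5)*(-11) = (-72 - 204) - (-10)*(-11) = -276 - 1*110 = -276 - 110 = -386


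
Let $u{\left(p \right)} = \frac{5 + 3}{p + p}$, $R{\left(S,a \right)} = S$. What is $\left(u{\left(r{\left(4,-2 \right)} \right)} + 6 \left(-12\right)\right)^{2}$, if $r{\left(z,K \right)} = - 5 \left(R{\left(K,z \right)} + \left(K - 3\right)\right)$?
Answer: $\frac{6330256}{1225} \approx 5167.6$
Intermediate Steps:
$r{\left(z,K \right)} = 15 - 10 K$ ($r{\left(z,K \right)} = - 5 \left(K + \left(K - 3\right)\right) = - 5 \left(K + \left(-3 + K\right)\right) = - 5 \left(-3 + 2 K\right) = 15 - 10 K$)
$u{\left(p \right)} = \frac{4}{p}$ ($u{\left(p \right)} = \frac{8}{2 p} = 8 \frac{1}{2 p} = \frac{4}{p}$)
$\left(u{\left(r{\left(4,-2 \right)} \right)} + 6 \left(-12\right)\right)^{2} = \left(\frac{4}{15 - -20} + 6 \left(-12\right)\right)^{2} = \left(\frac{4}{15 + 20} - 72\right)^{2} = \left(\frac{4}{35} - 72\right)^{2} = \left(- \frac{2516}{35}\right)^{2} = \frac{6330256}{1225}$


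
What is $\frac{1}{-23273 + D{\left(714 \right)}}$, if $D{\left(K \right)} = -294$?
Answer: $- \frac{1}{23567} \approx -4.2432 \cdot 10^{-5}$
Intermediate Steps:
$\frac{1}{-23273 + D{\left(714 \right)}} = \frac{1}{-23273 - 294} = \frac{1}{-23567} = - \frac{1}{23567}$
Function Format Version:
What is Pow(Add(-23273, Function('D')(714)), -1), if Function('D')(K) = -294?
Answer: Rational(-1, 23567) ≈ -4.2432e-5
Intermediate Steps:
Pow(Add(-23273, Function('D')(714)), -1) = Pow(Add(-23273, -294), -1) = Pow(-23567, -1) = Rational(-1, 23567)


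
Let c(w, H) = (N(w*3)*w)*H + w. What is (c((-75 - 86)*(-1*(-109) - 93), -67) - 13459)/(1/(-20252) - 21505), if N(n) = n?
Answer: 3001362176308/48391029 ≈ 62023.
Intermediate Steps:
c(w, H) = w + 3*H*w² (c(w, H) = ((w*3)*w)*H + w = ((3*w)*w)*H + w = (3*w²)*H + w = 3*H*w² + w = w + 3*H*w²)
(c((-75 - 86)*(-1*(-109) - 93), -67) - 13459)/(1/(-20252) - 21505) = (((-75 - 86)*(-1*(-109) - 93))*(1 + 3*(-67)*((-75 - 86)*(-1*(-109) - 93))) - 13459)/(1/(-20252) - 21505) = ((-161*(109 - 93))*(1 + 3*(-67)*(-161*(109 - 93))) - 13459)/(-1/20252 - 21505) = ((-161*16)*(1 + 3*(-67)*(-161*16)) - 13459)/(-435519261/20252) = (-2576*(1 + 3*(-67)*(-2576)) - 13459)*(-20252/435519261) = (-2576*(1 + 517776) - 13459)*(-20252/435519261) = (-2576*517777 - 13459)*(-20252/435519261) = (-1333793552 - 13459)*(-20252/435519261) = -1333807011*(-20252/435519261) = 3001362176308/48391029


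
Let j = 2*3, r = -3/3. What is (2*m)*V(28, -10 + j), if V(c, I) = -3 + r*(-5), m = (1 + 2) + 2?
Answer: 20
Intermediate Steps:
r = -1 (r = -3*⅓ = -1)
j = 6
m = 5 (m = 3 + 2 = 5)
V(c, I) = 2 (V(c, I) = -3 - 1*(-5) = -3 + 5 = 2)
(2*m)*V(28, -10 + j) = (2*5)*2 = 10*2 = 20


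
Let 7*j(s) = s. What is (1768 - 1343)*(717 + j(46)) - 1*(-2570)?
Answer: 2170615/7 ≈ 3.1009e+5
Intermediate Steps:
j(s) = s/7
(1768 - 1343)*(717 + j(46)) - 1*(-2570) = (1768 - 1343)*(717 + (⅐)*46) - 1*(-2570) = 425*(717 + 46/7) + 2570 = 425*(5065/7) + 2570 = 2152625/7 + 2570 = 2170615/7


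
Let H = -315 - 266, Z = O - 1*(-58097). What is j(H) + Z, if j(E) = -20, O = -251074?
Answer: -192997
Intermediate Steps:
Z = -192977 (Z = -251074 - 1*(-58097) = -251074 + 58097 = -192977)
H = -581
j(H) + Z = -20 - 192977 = -192997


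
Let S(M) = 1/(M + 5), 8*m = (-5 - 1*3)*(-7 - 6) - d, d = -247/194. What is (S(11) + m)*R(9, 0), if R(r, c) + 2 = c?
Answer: -2565/97 ≈ -26.443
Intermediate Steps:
d = -247/194 (d = -247*1/194 = -247/194 ≈ -1.2732)
R(r, c) = -2 + c
m = 20423/1552 (m = ((-5 - 1*3)*(-7 - 6) - 1*(-247/194))/8 = ((-5 - 3)*(-13) + 247/194)/8 = (-8*(-13) + 247/194)/8 = (104 + 247/194)/8 = (⅛)*(20423/194) = 20423/1552 ≈ 13.159)
S(M) = 1/(5 + M)
(S(11) + m)*R(9, 0) = (1/(5 + 11) + 20423/1552)*(-2 + 0) = (1/16 + 20423/1552)*(-2) = (2565/194)*(-2) = -2565/97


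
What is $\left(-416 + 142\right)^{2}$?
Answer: $75076$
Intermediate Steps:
$\left(-416 + 142\right)^{2} = \left(-274\right)^{2} = 75076$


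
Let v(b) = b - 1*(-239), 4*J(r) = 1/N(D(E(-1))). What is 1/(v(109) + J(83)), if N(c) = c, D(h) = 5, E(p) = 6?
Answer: 20/6961 ≈ 0.0028731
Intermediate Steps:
J(r) = 1/20 (J(r) = (¼)/5 = (¼)*(⅕) = 1/20)
v(b) = 239 + b (v(b) = b + 239 = 239 + b)
1/(v(109) + J(83)) = 1/((239 + 109) + 1/20) = 1/(348 + 1/20) = 1/(6961/20) = 20/6961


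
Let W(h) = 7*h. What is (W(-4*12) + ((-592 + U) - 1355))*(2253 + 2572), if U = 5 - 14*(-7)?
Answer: -10518500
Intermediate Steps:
U = 103 (U = 5 + 98 = 103)
(W(-4*12) + ((-592 + U) - 1355))*(2253 + 2572) = (7*(-4*12) + ((-592 + 103) - 1355))*(2253 + 2572) = (7*(-48) + (-489 - 1355))*4825 = (-336 - 1844)*4825 = -2180*4825 = -10518500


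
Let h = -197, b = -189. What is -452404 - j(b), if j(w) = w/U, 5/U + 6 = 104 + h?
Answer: -2280731/5 ≈ -4.5615e+5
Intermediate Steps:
U = -5/99 (U = 5/(-6 + (104 - 197)) = 5/(-6 - 93) = 5/(-99) = 5*(-1/99) = -5/99 ≈ -0.050505)
j(w) = -99*w/5 (j(w) = w/(-5/99) = w*(-99/5) = -99*w/5)
-452404 - j(b) = -452404 - (-99)*(-189)/5 = -452404 - 1*18711/5 = -452404 - 18711/5 = -2280731/5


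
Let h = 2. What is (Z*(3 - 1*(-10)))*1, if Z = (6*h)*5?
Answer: 780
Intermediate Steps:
Z = 60 (Z = (6*2)*5 = 12*5 = 60)
(Z*(3 - 1*(-10)))*1 = (60*(3 - 1*(-10)))*1 = (60*(3 + 10))*1 = (60*13)*1 = 780*1 = 780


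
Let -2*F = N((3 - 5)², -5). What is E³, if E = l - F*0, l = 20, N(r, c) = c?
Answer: 8000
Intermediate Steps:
F = 5/2 (F = -½*(-5) = 5/2 ≈ 2.5000)
E = 20 (E = 20 - 5*0/2 = 20 - 1*0 = 20 + 0 = 20)
E³ = 20³ = 8000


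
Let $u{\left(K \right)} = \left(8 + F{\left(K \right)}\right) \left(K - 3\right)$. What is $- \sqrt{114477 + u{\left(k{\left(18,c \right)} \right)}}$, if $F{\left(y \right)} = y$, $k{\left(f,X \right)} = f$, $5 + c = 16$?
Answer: $- 3 \sqrt{12763} \approx -338.92$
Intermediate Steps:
$c = 11$ ($c = -5 + 16 = 11$)
$u{\left(K \right)} = \left(-3 + K\right) \left(8 + K\right)$ ($u{\left(K \right)} = \left(8 + K\right) \left(K - 3\right) = \left(8 + K\right) \left(-3 + K\right) = \left(-3 + K\right) \left(8 + K\right)$)
$- \sqrt{114477 + u{\left(k{\left(18,c \right)} \right)}} = - \sqrt{114477 + \left(-24 + 18^{2} + 5 \cdot 18\right)} = - \sqrt{114477 + \left(-24 + 324 + 90\right)} = - \sqrt{114477 + 390} = - \sqrt{114867} = - 3 \sqrt{12763}$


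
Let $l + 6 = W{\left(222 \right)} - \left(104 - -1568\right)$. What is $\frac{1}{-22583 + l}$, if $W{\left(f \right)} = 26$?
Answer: $- \frac{1}{24235} \approx -4.1263 \cdot 10^{-5}$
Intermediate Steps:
$l = -1652$ ($l = -6 - \left(78 + 1568\right) = -6 + \left(26 - \left(104 + 1568\right)\right) = -6 + \left(26 - 1672\right) = -6 - 1646 = -1652$)
$\frac{1}{-22583 + l} = \frac{1}{-22583 - 1652} = \frac{1}{-24235} = - \frac{1}{24235}$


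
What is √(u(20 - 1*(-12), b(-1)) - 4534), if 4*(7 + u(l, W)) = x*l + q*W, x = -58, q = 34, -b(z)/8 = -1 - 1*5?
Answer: I*√4597 ≈ 67.801*I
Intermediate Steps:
b(z) = 48 (b(z) = -8*(-1 - 1*5) = -8*(-1 - 5) = -8*(-6) = 48)
u(l, W) = -7 - 29*l/2 + 17*W/2 (u(l, W) = -7 + (-58*l + 34*W)/4 = -7 + (-29*l/2 + 17*W/2) = -7 - 29*l/2 + 17*W/2)
√(u(20 - 1*(-12), b(-1)) - 4534) = √((-7 - 29*(20 - 1*(-12))/2 + (17/2)*48) - 4534) = √((-7 - 29*(20 + 12)/2 + 408) - 4534) = √((-7 - 29/2*32 + 408) - 4534) = √((-7 - 464 + 408) - 4534) = √(-63 - 4534) = √(-4597) = I*√4597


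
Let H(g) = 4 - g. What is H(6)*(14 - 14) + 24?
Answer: 24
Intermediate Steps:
H(6)*(14 - 14) + 24 = (4 - 1*6)*(14 - 14) + 24 = (4 - 6)*0 + 24 = -2*0 + 24 = 0 + 24 = 24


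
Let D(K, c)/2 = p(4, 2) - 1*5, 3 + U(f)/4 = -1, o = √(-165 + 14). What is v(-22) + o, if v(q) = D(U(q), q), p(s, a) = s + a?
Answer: 2 + I*√151 ≈ 2.0 + 12.288*I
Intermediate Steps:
o = I*√151 (o = √(-151) = I*√151 ≈ 12.288*I)
U(f) = -16 (U(f) = -12 + 4*(-1) = -12 - 4 = -16)
p(s, a) = a + s
D(K, c) = 2 (D(K, c) = 2*((2 + 4) - 1*5) = 2*(6 - 5) = 2*1 = 2)
v(q) = 2
v(-22) + o = 2 + I*√151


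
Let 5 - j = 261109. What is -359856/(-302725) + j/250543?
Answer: 11116693408/75845629675 ≈ 0.14657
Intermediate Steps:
j = -261104 (j = 5 - 1*261109 = 5 - 261109 = -261104)
-359856/(-302725) + j/250543 = -359856/(-302725) - 261104/250543 = -359856*(-1/302725) - 261104*1/250543 = 359856/302725 - 261104/250543 = 11116693408/75845629675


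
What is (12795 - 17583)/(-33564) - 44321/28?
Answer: -123954665/78316 ≈ -1582.8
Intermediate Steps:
(12795 - 17583)/(-33564) - 44321/28 = -4788*(-1/33564) - 44321*1/28 = 399/2797 - 44321/28 = -123954665/78316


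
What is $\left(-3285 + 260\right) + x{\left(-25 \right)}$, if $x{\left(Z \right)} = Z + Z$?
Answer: $-3075$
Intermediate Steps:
$x{\left(Z \right)} = 2 Z$
$\left(-3285 + 260\right) + x{\left(-25 \right)} = \left(-3285 + 260\right) + 2 \left(-25\right) = -3025 - 50 = -3075$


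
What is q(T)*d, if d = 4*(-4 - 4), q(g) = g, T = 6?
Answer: -192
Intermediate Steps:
d = -32 (d = 4*(-8) = -32)
q(T)*d = 6*(-32) = -192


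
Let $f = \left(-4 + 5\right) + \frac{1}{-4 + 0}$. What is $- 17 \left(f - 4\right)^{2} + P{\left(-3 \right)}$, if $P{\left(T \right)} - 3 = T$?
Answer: $- \frac{2873}{16} \approx -179.56$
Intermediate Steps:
$f = \frac{3}{4}$ ($f = 1 + \frac{1}{-4} = 1 - \frac{1}{4} = \frac{3}{4} \approx 0.75$)
$P{\left(T \right)} = 3 + T$
$- 17 \left(f - 4\right)^{2} + P{\left(-3 \right)} = - 17 \left(\frac{3}{4} - 4\right)^{2} + \left(3 - 3\right) = - 17 \left(- \frac{13}{4}\right)^{2} + 0 = \left(-17\right) \frac{169}{16} + 0 = - \frac{2873}{16} + 0 = - \frac{2873}{16}$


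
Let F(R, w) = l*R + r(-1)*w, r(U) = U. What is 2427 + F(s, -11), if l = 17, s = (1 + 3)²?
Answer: 2710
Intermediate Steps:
s = 16 (s = 4² = 16)
F(R, w) = -w + 17*R (F(R, w) = 17*R - w = -w + 17*R)
2427 + F(s, -11) = 2427 + (-1*(-11) + 17*16) = 2427 + (11 + 272) = 2427 + 283 = 2710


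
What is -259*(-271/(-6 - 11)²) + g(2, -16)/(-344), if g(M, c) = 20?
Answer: 6034809/24854 ≈ 242.81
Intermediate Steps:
-259*(-271/(-6 - 11)²) + g(2, -16)/(-344) = -259*(-271/(-6 - 11)²) + 20/(-344) = -259/((-17)²*(-1/271)) + 20*(-1/344) = -259/(289*(-1/271)) - 5/86 = -259/(-289/271) - 5/86 = -259*(-271/289) - 5/86 = 70189/289 - 5/86 = 6034809/24854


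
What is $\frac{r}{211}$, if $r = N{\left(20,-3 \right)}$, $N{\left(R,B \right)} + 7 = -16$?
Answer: $- \frac{23}{211} \approx -0.109$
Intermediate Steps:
$N{\left(R,B \right)} = -23$ ($N{\left(R,B \right)} = -7 - 16 = -23$)
$r = -23$
$\frac{r}{211} = - \frac{23}{211}$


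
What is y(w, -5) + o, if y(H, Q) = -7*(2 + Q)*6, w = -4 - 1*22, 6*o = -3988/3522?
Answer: 664661/5283 ≈ 125.81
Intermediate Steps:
o = -997/5283 (o = (-3988/3522)/6 = (-3988*1/3522)/6 = (⅙)*(-1994/1761) = -997/5283 ≈ -0.18872)
w = -26 (w = -4 - 22 = -26)
y(H, Q) = -84 - 42*Q (y(H, Q) = -7*(12 + 6*Q) = -84 - 42*Q)
y(w, -5) + o = (-84 - 42*(-5)) - 997/5283 = (-84 + 210) - 997/5283 = 126 - 997/5283 = 664661/5283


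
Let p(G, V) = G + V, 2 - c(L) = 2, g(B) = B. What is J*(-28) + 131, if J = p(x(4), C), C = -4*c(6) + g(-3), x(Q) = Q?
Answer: 103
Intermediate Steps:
c(L) = 0 (c(L) = 2 - 1*2 = 2 - 2 = 0)
C = -3 (C = -4*0 - 3 = 0 - 3 = -3)
J = 1 (J = 4 - 3 = 1)
J*(-28) + 131 = 1*(-28) + 131 = -28 + 131 = 103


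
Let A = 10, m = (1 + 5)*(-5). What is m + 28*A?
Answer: 250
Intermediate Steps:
m = -30 (m = 6*(-5) = -30)
m + 28*A = -30 + 28*10 = -30 + 280 = 250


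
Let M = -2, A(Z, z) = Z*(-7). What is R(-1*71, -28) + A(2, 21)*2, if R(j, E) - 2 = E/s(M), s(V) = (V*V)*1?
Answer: -33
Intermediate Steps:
A(Z, z) = -7*Z
s(V) = V² (s(V) = V²*1 = V²)
R(j, E) = 2 + E/4 (R(j, E) = 2 + E/((-2)²) = 2 + E/4)
R(-1*71, -28) + A(2, 21)*2 = (2 + (¼)*(-28)) - 7*2*2 = (2 - 7) - 14*2 = -5 - 28 = -33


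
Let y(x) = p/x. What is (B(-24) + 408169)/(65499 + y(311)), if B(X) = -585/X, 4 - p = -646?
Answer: 1015585117/162966712 ≈ 6.2319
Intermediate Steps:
p = 650 (p = 4 - 1*(-646) = 4 + 646 = 650)
y(x) = 650/x
(B(-24) + 408169)/(65499 + y(311)) = (-585/(-24) + 408169)/(65499 + 650/311) = (-585*(-1/24) + 408169)/(65499 + 650*(1/311)) = (195/8 + 408169)/(65499 + 650/311) = 3265547/(8*(20370839/311)) = (3265547/8)*(311/20370839) = 1015585117/162966712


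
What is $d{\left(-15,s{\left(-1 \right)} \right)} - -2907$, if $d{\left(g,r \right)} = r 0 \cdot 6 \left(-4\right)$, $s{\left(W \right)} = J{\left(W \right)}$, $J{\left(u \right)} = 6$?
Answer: $2907$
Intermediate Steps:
$s{\left(W \right)} = 6$
$d{\left(g,r \right)} = 0$ ($d{\left(g,r \right)} = r 0 \left(-4\right) = 0 \left(-4\right) = 0$)
$d{\left(-15,s{\left(-1 \right)} \right)} - -2907 = 0 - -2907 = 0 + 2907 = 2907$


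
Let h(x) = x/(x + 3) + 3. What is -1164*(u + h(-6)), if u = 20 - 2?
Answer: -26772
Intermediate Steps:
h(x) = 3 + x/(3 + x) (h(x) = x/(3 + x) + 3 = 3 + x/(3 + x))
u = 18
-1164*(u + h(-6)) = -1164*(18 + (9 + 4*(-6))/(3 - 6)) = -1164*(18 + (9 - 24)/(-3)) = -1164*(18 - 1/3*(-15)) = -1164*(18 + 5) = -1164*23 = -26772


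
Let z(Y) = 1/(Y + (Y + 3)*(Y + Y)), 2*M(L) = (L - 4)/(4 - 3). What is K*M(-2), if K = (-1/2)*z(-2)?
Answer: -1/4 ≈ -0.25000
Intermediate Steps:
M(L) = -2 + L/2 (M(L) = ((L - 4)/(4 - 3))/2 = ((-4 + L)/1)/2 = ((-4 + L)*1)/2 = (-4 + L)/2 = -2 + L/2)
z(Y) = 1/(Y + 2*Y*(3 + Y)) (z(Y) = 1/(Y + (3 + Y)*(2*Y)) = 1/(Y + 2*Y*(3 + Y)))
K = 1/12 (K = (-1/2)*(1/((-2)*(7 + 2*(-2)))) = (-1*1/2)*(-1/(2*(7 - 4))) = -(-1)/(4*3) = -1/2*(-1/6) = 1/12 ≈ 0.083333)
K*M(-2) = (-2 + (1/2)*(-2))/12 = (-2 - 1)/12 = (1/12)*(-3) = -1/4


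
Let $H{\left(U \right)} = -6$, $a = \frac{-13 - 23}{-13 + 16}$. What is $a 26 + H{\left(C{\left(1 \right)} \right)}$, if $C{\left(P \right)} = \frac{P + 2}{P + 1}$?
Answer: $-318$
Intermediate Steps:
$C{\left(P \right)} = \frac{2 + P}{1 + P}$
$a = -12$ ($a = - \frac{36}{3} = \left(-36\right) \frac{1}{3} = -12$)
$a 26 + H{\left(C{\left(1 \right)} \right)} = \left(-12\right) 26 - 6 = -312 - 6 = -318$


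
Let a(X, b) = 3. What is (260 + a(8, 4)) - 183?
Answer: 80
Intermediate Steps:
(260 + a(8, 4)) - 183 = (260 + 3) - 183 = 263 - 183 = 80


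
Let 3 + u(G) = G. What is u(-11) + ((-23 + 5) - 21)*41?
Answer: -1613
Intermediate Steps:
u(G) = -3 + G
u(-11) + ((-23 + 5) - 21)*41 = (-3 - 11) + ((-23 + 5) - 21)*41 = -14 + (-18 - 21)*41 = -14 - 39*41 = -14 - 1599 = -1613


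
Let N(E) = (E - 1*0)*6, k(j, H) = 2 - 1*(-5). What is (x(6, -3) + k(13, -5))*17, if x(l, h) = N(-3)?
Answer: -187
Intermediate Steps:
k(j, H) = 7 (k(j, H) = 2 + 5 = 7)
N(E) = 6*E (N(E) = (E + 0)*6 = E*6 = 6*E)
x(l, h) = -18 (x(l, h) = 6*(-3) = -18)
(x(6, -3) + k(13, -5))*17 = (-18 + 7)*17 = -11*17 = -187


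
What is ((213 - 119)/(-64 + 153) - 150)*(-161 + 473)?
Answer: -4135872/89 ≈ -46471.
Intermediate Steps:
((213 - 119)/(-64 + 153) - 150)*(-161 + 473) = (94/89 - 150)*312 = -13256/89*312 = -4135872/89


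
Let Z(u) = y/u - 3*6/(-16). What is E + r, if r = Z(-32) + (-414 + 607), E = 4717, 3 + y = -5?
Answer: 39291/8 ≈ 4911.4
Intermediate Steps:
y = -8 (y = -3 - 5 = -8)
Z(u) = 9/8 - 8/u (Z(u) = -8/u - 3*6/(-16) = -8/u - 18*(-1/16) = -8/u + 9/8 = 9/8 - 8/u)
r = 1555/8 (r = (9/8 - 8/(-32)) + (-414 + 607) = (9/8 - 8*(-1/32)) + 193 = (9/8 + ¼) + 193 = 11/8 + 193 = 1555/8 ≈ 194.38)
E + r = 4717 + 1555/8 = 39291/8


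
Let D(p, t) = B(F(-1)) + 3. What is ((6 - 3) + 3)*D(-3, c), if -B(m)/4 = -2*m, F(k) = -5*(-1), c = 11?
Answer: 258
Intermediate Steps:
F(k) = 5
B(m) = 8*m (B(m) = -(-8)*m = 8*m)
D(p, t) = 43 (D(p, t) = 8*5 + 3 = 40 + 3 = 43)
((6 - 3) + 3)*D(-3, c) = ((6 - 3) + 3)*43 = (3 + 3)*43 = 6*43 = 258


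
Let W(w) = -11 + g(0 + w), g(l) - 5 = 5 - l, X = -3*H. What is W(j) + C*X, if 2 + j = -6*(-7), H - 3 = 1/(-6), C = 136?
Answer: -1197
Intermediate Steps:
H = 17/6 (H = 3 + 1/(-6) = 3 - ⅙ = 17/6 ≈ 2.8333)
X = -17/2 (X = -3*17/6 = -17/2 ≈ -8.5000)
g(l) = 10 - l (g(l) = 5 + (5 - l) = 10 - l)
j = 40 (j = -2 - 6*(-7) = -2 + 42 = 40)
W(w) = -1 - w (W(w) = -11 + (10 - (0 + w)) = -11 + (10 - w) = -1 - w)
W(j) + C*X = (-1 - 1*40) + 136*(-17/2) = (-1 - 40) - 1156 = -41 - 1156 = -1197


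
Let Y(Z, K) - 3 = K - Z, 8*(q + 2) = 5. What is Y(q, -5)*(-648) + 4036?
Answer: 4441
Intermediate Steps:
q = -11/8 (q = -2 + (⅛)*5 = -2 + 5/8 = -11/8 ≈ -1.3750)
Y(Z, K) = 3 + K - Z (Y(Z, K) = 3 + (K - Z) = 3 + K - Z)
Y(q, -5)*(-648) + 4036 = (3 - 5 - 1*(-11/8))*(-648) + 4036 = (3 - 5 + 11/8)*(-648) + 4036 = -5/8*(-648) + 4036 = 405 + 4036 = 4441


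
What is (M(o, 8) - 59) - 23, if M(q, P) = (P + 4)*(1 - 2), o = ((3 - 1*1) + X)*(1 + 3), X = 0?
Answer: -94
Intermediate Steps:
o = 8 (o = ((3 - 1*1) + 0)*(1 + 3) = ((3 - 1) + 0)*4 = (2 + 0)*4 = 2*4 = 8)
M(q, P) = -4 - P (M(q, P) = (4 + P)*(-1) = -4 - P)
(M(o, 8) - 59) - 23 = ((-4 - 1*8) - 59) - 23 = ((-4 - 8) - 59) - 23 = (-12 - 59) - 23 = -71 - 23 = -94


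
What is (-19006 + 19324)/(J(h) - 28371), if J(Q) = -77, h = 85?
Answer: -159/14224 ≈ -0.011178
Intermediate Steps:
(-19006 + 19324)/(J(h) - 28371) = (-19006 + 19324)/(-77 - 28371) = 318/(-28448) = 318*(-1/28448) = -159/14224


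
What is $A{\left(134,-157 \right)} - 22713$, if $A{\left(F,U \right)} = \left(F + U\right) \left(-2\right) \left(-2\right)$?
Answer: $-22805$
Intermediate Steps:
$A{\left(F,U \right)} = 4 F + 4 U$ ($A{\left(F,U \right)} = \left(- 2 F - 2 U\right) \left(-2\right) = 4 F + 4 U$)
$A{\left(134,-157 \right)} - 22713 = \left(4 \cdot 134 + 4 \left(-157\right)\right) - 22713 = \left(536 - 628\right) - 22713 = -92 - 22713 = -22805$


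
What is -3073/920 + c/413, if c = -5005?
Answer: -839107/54280 ≈ -15.459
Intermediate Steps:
-3073/920 + c/413 = -3073/920 - 5005/413 = -3073*1/920 - 5005*1/413 = -3073/920 - 715/59 = -839107/54280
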